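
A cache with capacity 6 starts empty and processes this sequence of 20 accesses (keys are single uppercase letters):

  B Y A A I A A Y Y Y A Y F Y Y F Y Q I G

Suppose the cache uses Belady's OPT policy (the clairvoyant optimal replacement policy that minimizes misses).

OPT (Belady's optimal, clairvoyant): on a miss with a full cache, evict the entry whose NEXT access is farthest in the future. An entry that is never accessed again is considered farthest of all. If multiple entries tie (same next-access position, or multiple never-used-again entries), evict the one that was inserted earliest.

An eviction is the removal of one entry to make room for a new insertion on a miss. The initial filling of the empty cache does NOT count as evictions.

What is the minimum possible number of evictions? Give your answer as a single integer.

OPT (Belady) simulation (capacity=6):
  1. access B: MISS. Cache: [B]
  2. access Y: MISS. Cache: [B Y]
  3. access A: MISS. Cache: [B Y A]
  4. access A: HIT. Next use of A: step 6. Cache: [B Y A]
  5. access I: MISS. Cache: [B Y A I]
  6. access A: HIT. Next use of A: step 7. Cache: [B Y A I]
  7. access A: HIT. Next use of A: step 11. Cache: [B Y A I]
  8. access Y: HIT. Next use of Y: step 9. Cache: [B Y A I]
  9. access Y: HIT. Next use of Y: step 10. Cache: [B Y A I]
  10. access Y: HIT. Next use of Y: step 12. Cache: [B Y A I]
  11. access A: HIT. Next use of A: never. Cache: [B Y A I]
  12. access Y: HIT. Next use of Y: step 14. Cache: [B Y A I]
  13. access F: MISS. Cache: [B Y A I F]
  14. access Y: HIT. Next use of Y: step 15. Cache: [B Y A I F]
  15. access Y: HIT. Next use of Y: step 17. Cache: [B Y A I F]
  16. access F: HIT. Next use of F: never. Cache: [B Y A I F]
  17. access Y: HIT. Next use of Y: never. Cache: [B Y A I F]
  18. access Q: MISS. Cache: [B Y A I F Q]
  19. access I: HIT. Next use of I: never. Cache: [B Y A I F Q]
  20. access G: MISS, evict B (next use: never). Cache: [Y A I F Q G]
Total: 13 hits, 7 misses, 1 evictions

Answer: 1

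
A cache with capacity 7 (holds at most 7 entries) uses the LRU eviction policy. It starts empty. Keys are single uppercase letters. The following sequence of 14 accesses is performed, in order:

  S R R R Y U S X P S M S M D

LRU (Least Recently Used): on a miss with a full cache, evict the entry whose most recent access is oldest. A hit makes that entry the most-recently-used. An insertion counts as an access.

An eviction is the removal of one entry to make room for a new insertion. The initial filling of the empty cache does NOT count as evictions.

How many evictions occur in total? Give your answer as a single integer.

LRU simulation (capacity=7):
  1. access S: MISS. Cache (LRU->MRU): [S]
  2. access R: MISS. Cache (LRU->MRU): [S R]
  3. access R: HIT. Cache (LRU->MRU): [S R]
  4. access R: HIT. Cache (LRU->MRU): [S R]
  5. access Y: MISS. Cache (LRU->MRU): [S R Y]
  6. access U: MISS. Cache (LRU->MRU): [S R Y U]
  7. access S: HIT. Cache (LRU->MRU): [R Y U S]
  8. access X: MISS. Cache (LRU->MRU): [R Y U S X]
  9. access P: MISS. Cache (LRU->MRU): [R Y U S X P]
  10. access S: HIT. Cache (LRU->MRU): [R Y U X P S]
  11. access M: MISS. Cache (LRU->MRU): [R Y U X P S M]
  12. access S: HIT. Cache (LRU->MRU): [R Y U X P M S]
  13. access M: HIT. Cache (LRU->MRU): [R Y U X P S M]
  14. access D: MISS, evict R. Cache (LRU->MRU): [Y U X P S M D]
Total: 6 hits, 8 misses, 1 evictions

Answer: 1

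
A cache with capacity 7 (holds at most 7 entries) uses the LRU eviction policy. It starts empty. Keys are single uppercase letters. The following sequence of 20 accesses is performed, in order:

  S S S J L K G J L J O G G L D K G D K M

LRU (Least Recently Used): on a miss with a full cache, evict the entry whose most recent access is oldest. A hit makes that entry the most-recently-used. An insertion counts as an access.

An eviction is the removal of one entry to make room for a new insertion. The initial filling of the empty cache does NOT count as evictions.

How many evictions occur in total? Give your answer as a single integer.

LRU simulation (capacity=7):
  1. access S: MISS. Cache (LRU->MRU): [S]
  2. access S: HIT. Cache (LRU->MRU): [S]
  3. access S: HIT. Cache (LRU->MRU): [S]
  4. access J: MISS. Cache (LRU->MRU): [S J]
  5. access L: MISS. Cache (LRU->MRU): [S J L]
  6. access K: MISS. Cache (LRU->MRU): [S J L K]
  7. access G: MISS. Cache (LRU->MRU): [S J L K G]
  8. access J: HIT. Cache (LRU->MRU): [S L K G J]
  9. access L: HIT. Cache (LRU->MRU): [S K G J L]
  10. access J: HIT. Cache (LRU->MRU): [S K G L J]
  11. access O: MISS. Cache (LRU->MRU): [S K G L J O]
  12. access G: HIT. Cache (LRU->MRU): [S K L J O G]
  13. access G: HIT. Cache (LRU->MRU): [S K L J O G]
  14. access L: HIT. Cache (LRU->MRU): [S K J O G L]
  15. access D: MISS. Cache (LRU->MRU): [S K J O G L D]
  16. access K: HIT. Cache (LRU->MRU): [S J O G L D K]
  17. access G: HIT. Cache (LRU->MRU): [S J O L D K G]
  18. access D: HIT. Cache (LRU->MRU): [S J O L K G D]
  19. access K: HIT. Cache (LRU->MRU): [S J O L G D K]
  20. access M: MISS, evict S. Cache (LRU->MRU): [J O L G D K M]
Total: 12 hits, 8 misses, 1 evictions

Answer: 1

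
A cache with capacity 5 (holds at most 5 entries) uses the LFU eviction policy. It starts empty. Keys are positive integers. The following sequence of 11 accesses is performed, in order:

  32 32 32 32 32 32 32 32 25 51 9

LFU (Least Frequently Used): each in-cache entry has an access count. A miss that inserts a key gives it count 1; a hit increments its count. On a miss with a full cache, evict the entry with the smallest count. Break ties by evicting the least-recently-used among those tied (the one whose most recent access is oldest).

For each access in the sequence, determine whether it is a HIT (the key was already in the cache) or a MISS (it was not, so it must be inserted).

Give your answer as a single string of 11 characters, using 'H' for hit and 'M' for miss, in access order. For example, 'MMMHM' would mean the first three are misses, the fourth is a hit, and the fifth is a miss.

Answer: MHHHHHHHMMM

Derivation:
LFU simulation (capacity=5):
  1. access 32: MISS. Cache: [32(c=1)]
  2. access 32: HIT, count now 2. Cache: [32(c=2)]
  3. access 32: HIT, count now 3. Cache: [32(c=3)]
  4. access 32: HIT, count now 4. Cache: [32(c=4)]
  5. access 32: HIT, count now 5. Cache: [32(c=5)]
  6. access 32: HIT, count now 6. Cache: [32(c=6)]
  7. access 32: HIT, count now 7. Cache: [32(c=7)]
  8. access 32: HIT, count now 8. Cache: [32(c=8)]
  9. access 25: MISS. Cache: [25(c=1) 32(c=8)]
  10. access 51: MISS. Cache: [25(c=1) 51(c=1) 32(c=8)]
  11. access 9: MISS. Cache: [25(c=1) 51(c=1) 9(c=1) 32(c=8)]
Total: 7 hits, 4 misses, 0 evictions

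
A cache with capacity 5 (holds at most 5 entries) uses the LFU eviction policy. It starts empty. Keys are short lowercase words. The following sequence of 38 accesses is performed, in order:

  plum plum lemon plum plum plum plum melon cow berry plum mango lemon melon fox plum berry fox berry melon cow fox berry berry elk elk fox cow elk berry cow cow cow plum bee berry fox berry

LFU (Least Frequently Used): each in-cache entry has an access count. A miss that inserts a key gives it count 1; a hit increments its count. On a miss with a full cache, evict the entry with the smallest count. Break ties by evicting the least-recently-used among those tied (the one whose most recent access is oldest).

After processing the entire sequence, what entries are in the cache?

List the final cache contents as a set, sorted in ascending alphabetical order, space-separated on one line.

Answer: bee berry cow fox plum

Derivation:
LFU simulation (capacity=5):
  1. access plum: MISS. Cache: [plum(c=1)]
  2. access plum: HIT, count now 2. Cache: [plum(c=2)]
  3. access lemon: MISS. Cache: [lemon(c=1) plum(c=2)]
  4. access plum: HIT, count now 3. Cache: [lemon(c=1) plum(c=3)]
  5. access plum: HIT, count now 4. Cache: [lemon(c=1) plum(c=4)]
  6. access plum: HIT, count now 5. Cache: [lemon(c=1) plum(c=5)]
  7. access plum: HIT, count now 6. Cache: [lemon(c=1) plum(c=6)]
  8. access melon: MISS. Cache: [lemon(c=1) melon(c=1) plum(c=6)]
  9. access cow: MISS. Cache: [lemon(c=1) melon(c=1) cow(c=1) plum(c=6)]
  10. access berry: MISS. Cache: [lemon(c=1) melon(c=1) cow(c=1) berry(c=1) plum(c=6)]
  11. access plum: HIT, count now 7. Cache: [lemon(c=1) melon(c=1) cow(c=1) berry(c=1) plum(c=7)]
  12. access mango: MISS, evict lemon(c=1). Cache: [melon(c=1) cow(c=1) berry(c=1) mango(c=1) plum(c=7)]
  13. access lemon: MISS, evict melon(c=1). Cache: [cow(c=1) berry(c=1) mango(c=1) lemon(c=1) plum(c=7)]
  14. access melon: MISS, evict cow(c=1). Cache: [berry(c=1) mango(c=1) lemon(c=1) melon(c=1) plum(c=7)]
  15. access fox: MISS, evict berry(c=1). Cache: [mango(c=1) lemon(c=1) melon(c=1) fox(c=1) plum(c=7)]
  16. access plum: HIT, count now 8. Cache: [mango(c=1) lemon(c=1) melon(c=1) fox(c=1) plum(c=8)]
  17. access berry: MISS, evict mango(c=1). Cache: [lemon(c=1) melon(c=1) fox(c=1) berry(c=1) plum(c=8)]
  18. access fox: HIT, count now 2. Cache: [lemon(c=1) melon(c=1) berry(c=1) fox(c=2) plum(c=8)]
  19. access berry: HIT, count now 2. Cache: [lemon(c=1) melon(c=1) fox(c=2) berry(c=2) plum(c=8)]
  20. access melon: HIT, count now 2. Cache: [lemon(c=1) fox(c=2) berry(c=2) melon(c=2) plum(c=8)]
  21. access cow: MISS, evict lemon(c=1). Cache: [cow(c=1) fox(c=2) berry(c=2) melon(c=2) plum(c=8)]
  22. access fox: HIT, count now 3. Cache: [cow(c=1) berry(c=2) melon(c=2) fox(c=3) plum(c=8)]
  23. access berry: HIT, count now 3. Cache: [cow(c=1) melon(c=2) fox(c=3) berry(c=3) plum(c=8)]
  24. access berry: HIT, count now 4. Cache: [cow(c=1) melon(c=2) fox(c=3) berry(c=4) plum(c=8)]
  25. access elk: MISS, evict cow(c=1). Cache: [elk(c=1) melon(c=2) fox(c=3) berry(c=4) plum(c=8)]
  26. access elk: HIT, count now 2. Cache: [melon(c=2) elk(c=2) fox(c=3) berry(c=4) plum(c=8)]
  27. access fox: HIT, count now 4. Cache: [melon(c=2) elk(c=2) berry(c=4) fox(c=4) plum(c=8)]
  28. access cow: MISS, evict melon(c=2). Cache: [cow(c=1) elk(c=2) berry(c=4) fox(c=4) plum(c=8)]
  29. access elk: HIT, count now 3. Cache: [cow(c=1) elk(c=3) berry(c=4) fox(c=4) plum(c=8)]
  30. access berry: HIT, count now 5. Cache: [cow(c=1) elk(c=3) fox(c=4) berry(c=5) plum(c=8)]
  31. access cow: HIT, count now 2. Cache: [cow(c=2) elk(c=3) fox(c=4) berry(c=5) plum(c=8)]
  32. access cow: HIT, count now 3. Cache: [elk(c=3) cow(c=3) fox(c=4) berry(c=5) plum(c=8)]
  33. access cow: HIT, count now 4. Cache: [elk(c=3) fox(c=4) cow(c=4) berry(c=5) plum(c=8)]
  34. access plum: HIT, count now 9. Cache: [elk(c=3) fox(c=4) cow(c=4) berry(c=5) plum(c=9)]
  35. access bee: MISS, evict elk(c=3). Cache: [bee(c=1) fox(c=4) cow(c=4) berry(c=5) plum(c=9)]
  36. access berry: HIT, count now 6. Cache: [bee(c=1) fox(c=4) cow(c=4) berry(c=6) plum(c=9)]
  37. access fox: HIT, count now 5. Cache: [bee(c=1) cow(c=4) fox(c=5) berry(c=6) plum(c=9)]
  38. access berry: HIT, count now 7. Cache: [bee(c=1) cow(c=4) fox(c=5) berry(c=7) plum(c=9)]
Total: 24 hits, 14 misses, 9 evictions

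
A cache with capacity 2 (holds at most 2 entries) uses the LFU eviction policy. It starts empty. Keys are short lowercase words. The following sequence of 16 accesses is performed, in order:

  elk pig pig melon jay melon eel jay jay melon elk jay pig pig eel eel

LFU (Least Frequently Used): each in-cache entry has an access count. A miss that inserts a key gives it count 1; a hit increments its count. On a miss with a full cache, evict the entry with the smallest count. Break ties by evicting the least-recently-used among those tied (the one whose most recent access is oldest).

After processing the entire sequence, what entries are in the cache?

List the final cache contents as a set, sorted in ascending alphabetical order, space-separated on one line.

LFU simulation (capacity=2):
  1. access elk: MISS. Cache: [elk(c=1)]
  2. access pig: MISS. Cache: [elk(c=1) pig(c=1)]
  3. access pig: HIT, count now 2. Cache: [elk(c=1) pig(c=2)]
  4. access melon: MISS, evict elk(c=1). Cache: [melon(c=1) pig(c=2)]
  5. access jay: MISS, evict melon(c=1). Cache: [jay(c=1) pig(c=2)]
  6. access melon: MISS, evict jay(c=1). Cache: [melon(c=1) pig(c=2)]
  7. access eel: MISS, evict melon(c=1). Cache: [eel(c=1) pig(c=2)]
  8. access jay: MISS, evict eel(c=1). Cache: [jay(c=1) pig(c=2)]
  9. access jay: HIT, count now 2. Cache: [pig(c=2) jay(c=2)]
  10. access melon: MISS, evict pig(c=2). Cache: [melon(c=1) jay(c=2)]
  11. access elk: MISS, evict melon(c=1). Cache: [elk(c=1) jay(c=2)]
  12. access jay: HIT, count now 3. Cache: [elk(c=1) jay(c=3)]
  13. access pig: MISS, evict elk(c=1). Cache: [pig(c=1) jay(c=3)]
  14. access pig: HIT, count now 2. Cache: [pig(c=2) jay(c=3)]
  15. access eel: MISS, evict pig(c=2). Cache: [eel(c=1) jay(c=3)]
  16. access eel: HIT, count now 2. Cache: [eel(c=2) jay(c=3)]
Total: 5 hits, 11 misses, 9 evictions

Answer: eel jay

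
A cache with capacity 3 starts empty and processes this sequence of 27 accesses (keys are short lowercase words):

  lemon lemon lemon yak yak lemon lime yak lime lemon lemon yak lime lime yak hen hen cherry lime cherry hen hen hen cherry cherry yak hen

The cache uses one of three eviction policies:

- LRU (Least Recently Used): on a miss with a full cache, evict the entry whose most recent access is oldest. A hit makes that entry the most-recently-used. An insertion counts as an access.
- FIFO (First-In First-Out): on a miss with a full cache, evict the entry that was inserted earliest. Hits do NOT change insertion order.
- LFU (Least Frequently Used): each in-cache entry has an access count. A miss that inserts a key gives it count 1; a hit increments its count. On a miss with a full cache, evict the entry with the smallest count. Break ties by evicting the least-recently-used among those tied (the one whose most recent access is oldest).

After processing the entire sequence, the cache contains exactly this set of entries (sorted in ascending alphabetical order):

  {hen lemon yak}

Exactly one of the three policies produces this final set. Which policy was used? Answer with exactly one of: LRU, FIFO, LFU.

Answer: LFU

Derivation:
Simulating under each policy and comparing final sets:
  LRU: final set = {cherry hen yak} -> differs
  FIFO: final set = {cherry hen yak} -> differs
  LFU: final set = {hen lemon yak} -> MATCHES target
Only LFU produces the target set.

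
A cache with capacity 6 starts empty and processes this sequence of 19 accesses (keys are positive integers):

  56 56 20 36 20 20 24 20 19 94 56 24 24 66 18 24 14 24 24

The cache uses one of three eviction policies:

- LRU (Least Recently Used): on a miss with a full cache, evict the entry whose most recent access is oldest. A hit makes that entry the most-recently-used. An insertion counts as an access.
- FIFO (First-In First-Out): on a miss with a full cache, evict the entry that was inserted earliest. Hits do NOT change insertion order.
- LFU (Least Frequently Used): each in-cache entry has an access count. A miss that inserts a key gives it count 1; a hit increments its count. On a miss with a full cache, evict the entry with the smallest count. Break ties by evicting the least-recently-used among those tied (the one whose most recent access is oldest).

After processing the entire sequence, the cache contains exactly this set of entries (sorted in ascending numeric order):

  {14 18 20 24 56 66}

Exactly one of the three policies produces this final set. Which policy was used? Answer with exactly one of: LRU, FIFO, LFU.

Simulating under each policy and comparing final sets:
  LRU: final set = {14 18 24 56 66 94} -> differs
  FIFO: final set = {14 18 19 24 66 94} -> differs
  LFU: final set = {14 18 20 24 56 66} -> MATCHES target
Only LFU produces the target set.

Answer: LFU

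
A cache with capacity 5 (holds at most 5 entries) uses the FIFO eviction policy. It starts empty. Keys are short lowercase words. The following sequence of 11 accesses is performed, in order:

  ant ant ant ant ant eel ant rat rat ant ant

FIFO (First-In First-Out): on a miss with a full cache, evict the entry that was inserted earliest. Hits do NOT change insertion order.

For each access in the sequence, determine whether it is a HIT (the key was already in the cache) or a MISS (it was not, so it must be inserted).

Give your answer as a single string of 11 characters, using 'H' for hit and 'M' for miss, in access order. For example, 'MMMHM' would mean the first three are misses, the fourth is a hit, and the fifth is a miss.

Answer: MHHHHMHMHHH

Derivation:
FIFO simulation (capacity=5):
  1. access ant: MISS. Cache (old->new): [ant]
  2. access ant: HIT. Cache (old->new): [ant]
  3. access ant: HIT. Cache (old->new): [ant]
  4. access ant: HIT. Cache (old->new): [ant]
  5. access ant: HIT. Cache (old->new): [ant]
  6. access eel: MISS. Cache (old->new): [ant eel]
  7. access ant: HIT. Cache (old->new): [ant eel]
  8. access rat: MISS. Cache (old->new): [ant eel rat]
  9. access rat: HIT. Cache (old->new): [ant eel rat]
  10. access ant: HIT. Cache (old->new): [ant eel rat]
  11. access ant: HIT. Cache (old->new): [ant eel rat]
Total: 8 hits, 3 misses, 0 evictions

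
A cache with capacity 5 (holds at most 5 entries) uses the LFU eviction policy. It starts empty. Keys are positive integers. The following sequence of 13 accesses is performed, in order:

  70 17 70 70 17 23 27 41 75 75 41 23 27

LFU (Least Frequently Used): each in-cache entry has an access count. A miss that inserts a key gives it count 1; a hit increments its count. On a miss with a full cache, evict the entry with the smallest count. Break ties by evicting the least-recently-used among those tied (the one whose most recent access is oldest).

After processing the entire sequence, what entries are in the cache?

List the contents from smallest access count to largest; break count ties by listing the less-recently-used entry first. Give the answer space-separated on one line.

Answer: 27 17 75 41 70

Derivation:
LFU simulation (capacity=5):
  1. access 70: MISS. Cache: [70(c=1)]
  2. access 17: MISS. Cache: [70(c=1) 17(c=1)]
  3. access 70: HIT, count now 2. Cache: [17(c=1) 70(c=2)]
  4. access 70: HIT, count now 3. Cache: [17(c=1) 70(c=3)]
  5. access 17: HIT, count now 2. Cache: [17(c=2) 70(c=3)]
  6. access 23: MISS. Cache: [23(c=1) 17(c=2) 70(c=3)]
  7. access 27: MISS. Cache: [23(c=1) 27(c=1) 17(c=2) 70(c=3)]
  8. access 41: MISS. Cache: [23(c=1) 27(c=1) 41(c=1) 17(c=2) 70(c=3)]
  9. access 75: MISS, evict 23(c=1). Cache: [27(c=1) 41(c=1) 75(c=1) 17(c=2) 70(c=3)]
  10. access 75: HIT, count now 2. Cache: [27(c=1) 41(c=1) 17(c=2) 75(c=2) 70(c=3)]
  11. access 41: HIT, count now 2. Cache: [27(c=1) 17(c=2) 75(c=2) 41(c=2) 70(c=3)]
  12. access 23: MISS, evict 27(c=1). Cache: [23(c=1) 17(c=2) 75(c=2) 41(c=2) 70(c=3)]
  13. access 27: MISS, evict 23(c=1). Cache: [27(c=1) 17(c=2) 75(c=2) 41(c=2) 70(c=3)]
Total: 5 hits, 8 misses, 3 evictions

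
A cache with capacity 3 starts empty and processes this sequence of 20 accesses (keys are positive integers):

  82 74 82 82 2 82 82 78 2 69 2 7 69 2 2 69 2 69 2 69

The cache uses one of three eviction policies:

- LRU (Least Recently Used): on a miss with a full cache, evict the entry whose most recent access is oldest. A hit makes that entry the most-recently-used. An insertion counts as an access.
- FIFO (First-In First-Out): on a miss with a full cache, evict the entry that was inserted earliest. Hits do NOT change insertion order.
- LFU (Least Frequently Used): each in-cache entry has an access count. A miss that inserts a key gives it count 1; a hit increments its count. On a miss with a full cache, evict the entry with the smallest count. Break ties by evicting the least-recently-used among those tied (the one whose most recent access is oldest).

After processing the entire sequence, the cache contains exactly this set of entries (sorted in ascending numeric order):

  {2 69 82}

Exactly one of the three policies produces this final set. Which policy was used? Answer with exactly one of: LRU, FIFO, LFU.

Simulating under each policy and comparing final sets:
  LRU: final set = {2 7 69} -> differs
  FIFO: final set = {2 7 69} -> differs
  LFU: final set = {2 69 82} -> MATCHES target
Only LFU produces the target set.

Answer: LFU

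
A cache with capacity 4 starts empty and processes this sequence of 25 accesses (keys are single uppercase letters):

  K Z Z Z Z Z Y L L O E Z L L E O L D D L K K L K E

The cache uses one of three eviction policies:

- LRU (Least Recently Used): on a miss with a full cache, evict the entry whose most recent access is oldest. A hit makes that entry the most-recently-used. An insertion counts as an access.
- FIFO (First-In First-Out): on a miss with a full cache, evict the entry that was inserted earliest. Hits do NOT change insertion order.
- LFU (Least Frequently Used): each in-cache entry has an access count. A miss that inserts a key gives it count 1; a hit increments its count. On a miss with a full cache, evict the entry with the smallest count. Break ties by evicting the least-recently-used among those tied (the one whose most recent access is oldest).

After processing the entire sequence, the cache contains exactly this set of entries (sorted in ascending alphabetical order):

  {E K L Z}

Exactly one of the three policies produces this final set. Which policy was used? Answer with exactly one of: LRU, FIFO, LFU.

Simulating under each policy and comparing final sets:
  LRU: final set = {D E K L} -> differs
  FIFO: final set = {D E K L} -> differs
  LFU: final set = {E K L Z} -> MATCHES target
Only LFU produces the target set.

Answer: LFU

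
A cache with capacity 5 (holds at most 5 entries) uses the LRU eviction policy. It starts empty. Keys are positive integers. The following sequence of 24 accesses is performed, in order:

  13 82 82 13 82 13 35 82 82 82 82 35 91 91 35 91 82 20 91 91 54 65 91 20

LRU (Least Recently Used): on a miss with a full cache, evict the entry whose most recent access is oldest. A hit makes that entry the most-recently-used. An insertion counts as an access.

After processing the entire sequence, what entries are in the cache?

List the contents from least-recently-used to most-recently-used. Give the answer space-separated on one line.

Answer: 82 54 65 91 20

Derivation:
LRU simulation (capacity=5):
  1. access 13: MISS. Cache (LRU->MRU): [13]
  2. access 82: MISS. Cache (LRU->MRU): [13 82]
  3. access 82: HIT. Cache (LRU->MRU): [13 82]
  4. access 13: HIT. Cache (LRU->MRU): [82 13]
  5. access 82: HIT. Cache (LRU->MRU): [13 82]
  6. access 13: HIT. Cache (LRU->MRU): [82 13]
  7. access 35: MISS. Cache (LRU->MRU): [82 13 35]
  8. access 82: HIT. Cache (LRU->MRU): [13 35 82]
  9. access 82: HIT. Cache (LRU->MRU): [13 35 82]
  10. access 82: HIT. Cache (LRU->MRU): [13 35 82]
  11. access 82: HIT. Cache (LRU->MRU): [13 35 82]
  12. access 35: HIT. Cache (LRU->MRU): [13 82 35]
  13. access 91: MISS. Cache (LRU->MRU): [13 82 35 91]
  14. access 91: HIT. Cache (LRU->MRU): [13 82 35 91]
  15. access 35: HIT. Cache (LRU->MRU): [13 82 91 35]
  16. access 91: HIT. Cache (LRU->MRU): [13 82 35 91]
  17. access 82: HIT. Cache (LRU->MRU): [13 35 91 82]
  18. access 20: MISS. Cache (LRU->MRU): [13 35 91 82 20]
  19. access 91: HIT. Cache (LRU->MRU): [13 35 82 20 91]
  20. access 91: HIT. Cache (LRU->MRU): [13 35 82 20 91]
  21. access 54: MISS, evict 13. Cache (LRU->MRU): [35 82 20 91 54]
  22. access 65: MISS, evict 35. Cache (LRU->MRU): [82 20 91 54 65]
  23. access 91: HIT. Cache (LRU->MRU): [82 20 54 65 91]
  24. access 20: HIT. Cache (LRU->MRU): [82 54 65 91 20]
Total: 17 hits, 7 misses, 2 evictions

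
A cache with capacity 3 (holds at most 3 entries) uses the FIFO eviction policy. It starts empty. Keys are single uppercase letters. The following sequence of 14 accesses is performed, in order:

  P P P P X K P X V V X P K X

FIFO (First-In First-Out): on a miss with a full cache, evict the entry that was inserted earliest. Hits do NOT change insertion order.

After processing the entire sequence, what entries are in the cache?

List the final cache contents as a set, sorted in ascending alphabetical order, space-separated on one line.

Answer: P V X

Derivation:
FIFO simulation (capacity=3):
  1. access P: MISS. Cache (old->new): [P]
  2. access P: HIT. Cache (old->new): [P]
  3. access P: HIT. Cache (old->new): [P]
  4. access P: HIT. Cache (old->new): [P]
  5. access X: MISS. Cache (old->new): [P X]
  6. access K: MISS. Cache (old->new): [P X K]
  7. access P: HIT. Cache (old->new): [P X K]
  8. access X: HIT. Cache (old->new): [P X K]
  9. access V: MISS, evict P. Cache (old->new): [X K V]
  10. access V: HIT. Cache (old->new): [X K V]
  11. access X: HIT. Cache (old->new): [X K V]
  12. access P: MISS, evict X. Cache (old->new): [K V P]
  13. access K: HIT. Cache (old->new): [K V P]
  14. access X: MISS, evict K. Cache (old->new): [V P X]
Total: 8 hits, 6 misses, 3 evictions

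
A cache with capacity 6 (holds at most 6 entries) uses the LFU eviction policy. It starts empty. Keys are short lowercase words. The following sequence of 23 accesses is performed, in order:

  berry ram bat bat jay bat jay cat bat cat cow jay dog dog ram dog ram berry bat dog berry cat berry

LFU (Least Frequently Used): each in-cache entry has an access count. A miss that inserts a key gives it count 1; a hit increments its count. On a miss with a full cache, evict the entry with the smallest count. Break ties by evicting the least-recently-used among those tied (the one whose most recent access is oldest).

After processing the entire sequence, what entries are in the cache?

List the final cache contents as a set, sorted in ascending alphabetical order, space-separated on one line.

Answer: bat berry cat dog jay ram

Derivation:
LFU simulation (capacity=6):
  1. access berry: MISS. Cache: [berry(c=1)]
  2. access ram: MISS. Cache: [berry(c=1) ram(c=1)]
  3. access bat: MISS. Cache: [berry(c=1) ram(c=1) bat(c=1)]
  4. access bat: HIT, count now 2. Cache: [berry(c=1) ram(c=1) bat(c=2)]
  5. access jay: MISS. Cache: [berry(c=1) ram(c=1) jay(c=1) bat(c=2)]
  6. access bat: HIT, count now 3. Cache: [berry(c=1) ram(c=1) jay(c=1) bat(c=3)]
  7. access jay: HIT, count now 2. Cache: [berry(c=1) ram(c=1) jay(c=2) bat(c=3)]
  8. access cat: MISS. Cache: [berry(c=1) ram(c=1) cat(c=1) jay(c=2) bat(c=3)]
  9. access bat: HIT, count now 4. Cache: [berry(c=1) ram(c=1) cat(c=1) jay(c=2) bat(c=4)]
  10. access cat: HIT, count now 2. Cache: [berry(c=1) ram(c=1) jay(c=2) cat(c=2) bat(c=4)]
  11. access cow: MISS. Cache: [berry(c=1) ram(c=1) cow(c=1) jay(c=2) cat(c=2) bat(c=4)]
  12. access jay: HIT, count now 3. Cache: [berry(c=1) ram(c=1) cow(c=1) cat(c=2) jay(c=3) bat(c=4)]
  13. access dog: MISS, evict berry(c=1). Cache: [ram(c=1) cow(c=1) dog(c=1) cat(c=2) jay(c=3) bat(c=4)]
  14. access dog: HIT, count now 2. Cache: [ram(c=1) cow(c=1) cat(c=2) dog(c=2) jay(c=3) bat(c=4)]
  15. access ram: HIT, count now 2. Cache: [cow(c=1) cat(c=2) dog(c=2) ram(c=2) jay(c=3) bat(c=4)]
  16. access dog: HIT, count now 3. Cache: [cow(c=1) cat(c=2) ram(c=2) jay(c=3) dog(c=3) bat(c=4)]
  17. access ram: HIT, count now 3. Cache: [cow(c=1) cat(c=2) jay(c=3) dog(c=3) ram(c=3) bat(c=4)]
  18. access berry: MISS, evict cow(c=1). Cache: [berry(c=1) cat(c=2) jay(c=3) dog(c=3) ram(c=3) bat(c=4)]
  19. access bat: HIT, count now 5. Cache: [berry(c=1) cat(c=2) jay(c=3) dog(c=3) ram(c=3) bat(c=5)]
  20. access dog: HIT, count now 4. Cache: [berry(c=1) cat(c=2) jay(c=3) ram(c=3) dog(c=4) bat(c=5)]
  21. access berry: HIT, count now 2. Cache: [cat(c=2) berry(c=2) jay(c=3) ram(c=3) dog(c=4) bat(c=5)]
  22. access cat: HIT, count now 3. Cache: [berry(c=2) jay(c=3) ram(c=3) cat(c=3) dog(c=4) bat(c=5)]
  23. access berry: HIT, count now 3. Cache: [jay(c=3) ram(c=3) cat(c=3) berry(c=3) dog(c=4) bat(c=5)]
Total: 15 hits, 8 misses, 2 evictions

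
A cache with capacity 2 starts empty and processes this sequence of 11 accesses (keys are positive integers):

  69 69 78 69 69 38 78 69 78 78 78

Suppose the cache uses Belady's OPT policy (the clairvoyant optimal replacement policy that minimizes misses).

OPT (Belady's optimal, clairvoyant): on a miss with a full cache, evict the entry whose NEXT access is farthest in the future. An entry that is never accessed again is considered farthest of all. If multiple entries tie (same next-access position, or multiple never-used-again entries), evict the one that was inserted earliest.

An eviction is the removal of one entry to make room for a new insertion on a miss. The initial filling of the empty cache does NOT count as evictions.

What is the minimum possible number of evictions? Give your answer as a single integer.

Answer: 2

Derivation:
OPT (Belady) simulation (capacity=2):
  1. access 69: MISS. Cache: [69]
  2. access 69: HIT. Next use of 69: step 4. Cache: [69]
  3. access 78: MISS. Cache: [69 78]
  4. access 69: HIT. Next use of 69: step 5. Cache: [69 78]
  5. access 69: HIT. Next use of 69: step 8. Cache: [69 78]
  6. access 38: MISS, evict 69 (next use: step 8). Cache: [78 38]
  7. access 78: HIT. Next use of 78: step 9. Cache: [78 38]
  8. access 69: MISS, evict 38 (next use: never). Cache: [78 69]
  9. access 78: HIT. Next use of 78: step 10. Cache: [78 69]
  10. access 78: HIT. Next use of 78: step 11. Cache: [78 69]
  11. access 78: HIT. Next use of 78: never. Cache: [78 69]
Total: 7 hits, 4 misses, 2 evictions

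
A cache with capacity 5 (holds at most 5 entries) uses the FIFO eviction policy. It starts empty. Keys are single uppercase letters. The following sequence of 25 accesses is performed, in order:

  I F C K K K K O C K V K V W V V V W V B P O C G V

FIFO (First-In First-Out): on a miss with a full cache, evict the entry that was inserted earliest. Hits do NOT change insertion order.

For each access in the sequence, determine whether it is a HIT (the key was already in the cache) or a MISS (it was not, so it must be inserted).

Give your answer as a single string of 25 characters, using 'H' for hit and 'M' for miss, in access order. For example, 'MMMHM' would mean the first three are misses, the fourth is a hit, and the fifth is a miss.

FIFO simulation (capacity=5):
  1. access I: MISS. Cache (old->new): [I]
  2. access F: MISS. Cache (old->new): [I F]
  3. access C: MISS. Cache (old->new): [I F C]
  4. access K: MISS. Cache (old->new): [I F C K]
  5. access K: HIT. Cache (old->new): [I F C K]
  6. access K: HIT. Cache (old->new): [I F C K]
  7. access K: HIT. Cache (old->new): [I F C K]
  8. access O: MISS. Cache (old->new): [I F C K O]
  9. access C: HIT. Cache (old->new): [I F C K O]
  10. access K: HIT. Cache (old->new): [I F C K O]
  11. access V: MISS, evict I. Cache (old->new): [F C K O V]
  12. access K: HIT. Cache (old->new): [F C K O V]
  13. access V: HIT. Cache (old->new): [F C K O V]
  14. access W: MISS, evict F. Cache (old->new): [C K O V W]
  15. access V: HIT. Cache (old->new): [C K O V W]
  16. access V: HIT. Cache (old->new): [C K O V W]
  17. access V: HIT. Cache (old->new): [C K O V W]
  18. access W: HIT. Cache (old->new): [C K O V W]
  19. access V: HIT. Cache (old->new): [C K O V W]
  20. access B: MISS, evict C. Cache (old->new): [K O V W B]
  21. access P: MISS, evict K. Cache (old->new): [O V W B P]
  22. access O: HIT. Cache (old->new): [O V W B P]
  23. access C: MISS, evict O. Cache (old->new): [V W B P C]
  24. access G: MISS, evict V. Cache (old->new): [W B P C G]
  25. access V: MISS, evict W. Cache (old->new): [B P C G V]
Total: 13 hits, 12 misses, 7 evictions

Answer: MMMMHHHMHHMHHMHHHHHMMHMMM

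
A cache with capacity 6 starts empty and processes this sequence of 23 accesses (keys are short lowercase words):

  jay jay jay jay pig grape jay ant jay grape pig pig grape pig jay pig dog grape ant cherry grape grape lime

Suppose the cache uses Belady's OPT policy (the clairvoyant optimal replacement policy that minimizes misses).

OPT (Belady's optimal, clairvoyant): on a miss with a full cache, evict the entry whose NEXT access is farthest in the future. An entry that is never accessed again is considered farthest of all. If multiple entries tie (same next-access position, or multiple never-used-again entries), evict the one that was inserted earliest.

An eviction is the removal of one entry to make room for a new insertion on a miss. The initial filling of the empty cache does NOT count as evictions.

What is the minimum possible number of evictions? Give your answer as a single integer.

Answer: 1

Derivation:
OPT (Belady) simulation (capacity=6):
  1. access jay: MISS. Cache: [jay]
  2. access jay: HIT. Next use of jay: step 3. Cache: [jay]
  3. access jay: HIT. Next use of jay: step 4. Cache: [jay]
  4. access jay: HIT. Next use of jay: step 7. Cache: [jay]
  5. access pig: MISS. Cache: [jay pig]
  6. access grape: MISS. Cache: [jay pig grape]
  7. access jay: HIT. Next use of jay: step 9. Cache: [jay pig grape]
  8. access ant: MISS. Cache: [jay pig grape ant]
  9. access jay: HIT. Next use of jay: step 15. Cache: [jay pig grape ant]
  10. access grape: HIT. Next use of grape: step 13. Cache: [jay pig grape ant]
  11. access pig: HIT. Next use of pig: step 12. Cache: [jay pig grape ant]
  12. access pig: HIT. Next use of pig: step 14. Cache: [jay pig grape ant]
  13. access grape: HIT. Next use of grape: step 18. Cache: [jay pig grape ant]
  14. access pig: HIT. Next use of pig: step 16. Cache: [jay pig grape ant]
  15. access jay: HIT. Next use of jay: never. Cache: [jay pig grape ant]
  16. access pig: HIT. Next use of pig: never. Cache: [jay pig grape ant]
  17. access dog: MISS. Cache: [jay pig grape ant dog]
  18. access grape: HIT. Next use of grape: step 21. Cache: [jay pig grape ant dog]
  19. access ant: HIT. Next use of ant: never. Cache: [jay pig grape ant dog]
  20. access cherry: MISS. Cache: [jay pig grape ant dog cherry]
  21. access grape: HIT. Next use of grape: step 22. Cache: [jay pig grape ant dog cherry]
  22. access grape: HIT. Next use of grape: never. Cache: [jay pig grape ant dog cherry]
  23. access lime: MISS, evict jay (next use: never). Cache: [pig grape ant dog cherry lime]
Total: 16 hits, 7 misses, 1 evictions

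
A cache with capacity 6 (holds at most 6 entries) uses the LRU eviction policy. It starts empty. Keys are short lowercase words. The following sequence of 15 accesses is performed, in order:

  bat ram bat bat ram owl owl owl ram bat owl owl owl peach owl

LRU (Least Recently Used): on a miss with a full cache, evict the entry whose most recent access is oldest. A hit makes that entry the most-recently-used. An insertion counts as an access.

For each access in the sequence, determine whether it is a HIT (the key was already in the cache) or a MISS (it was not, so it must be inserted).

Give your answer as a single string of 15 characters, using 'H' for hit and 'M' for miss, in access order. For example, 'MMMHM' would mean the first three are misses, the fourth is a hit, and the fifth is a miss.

Answer: MMHHHMHHHHHHHMH

Derivation:
LRU simulation (capacity=6):
  1. access bat: MISS. Cache (LRU->MRU): [bat]
  2. access ram: MISS. Cache (LRU->MRU): [bat ram]
  3. access bat: HIT. Cache (LRU->MRU): [ram bat]
  4. access bat: HIT. Cache (LRU->MRU): [ram bat]
  5. access ram: HIT. Cache (LRU->MRU): [bat ram]
  6. access owl: MISS. Cache (LRU->MRU): [bat ram owl]
  7. access owl: HIT. Cache (LRU->MRU): [bat ram owl]
  8. access owl: HIT. Cache (LRU->MRU): [bat ram owl]
  9. access ram: HIT. Cache (LRU->MRU): [bat owl ram]
  10. access bat: HIT. Cache (LRU->MRU): [owl ram bat]
  11. access owl: HIT. Cache (LRU->MRU): [ram bat owl]
  12. access owl: HIT. Cache (LRU->MRU): [ram bat owl]
  13. access owl: HIT. Cache (LRU->MRU): [ram bat owl]
  14. access peach: MISS. Cache (LRU->MRU): [ram bat owl peach]
  15. access owl: HIT. Cache (LRU->MRU): [ram bat peach owl]
Total: 11 hits, 4 misses, 0 evictions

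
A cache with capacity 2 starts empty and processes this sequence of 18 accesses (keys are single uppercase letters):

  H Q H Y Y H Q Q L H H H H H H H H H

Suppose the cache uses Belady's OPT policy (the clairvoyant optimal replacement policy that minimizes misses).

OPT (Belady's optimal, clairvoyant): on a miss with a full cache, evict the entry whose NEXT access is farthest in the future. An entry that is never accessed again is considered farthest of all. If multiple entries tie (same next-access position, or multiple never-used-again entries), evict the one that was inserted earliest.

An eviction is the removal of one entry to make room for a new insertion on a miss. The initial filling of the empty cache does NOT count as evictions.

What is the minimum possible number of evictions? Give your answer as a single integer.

Answer: 3

Derivation:
OPT (Belady) simulation (capacity=2):
  1. access H: MISS. Cache: [H]
  2. access Q: MISS. Cache: [H Q]
  3. access H: HIT. Next use of H: step 6. Cache: [H Q]
  4. access Y: MISS, evict Q (next use: step 7). Cache: [H Y]
  5. access Y: HIT. Next use of Y: never. Cache: [H Y]
  6. access H: HIT. Next use of H: step 10. Cache: [H Y]
  7. access Q: MISS, evict Y (next use: never). Cache: [H Q]
  8. access Q: HIT. Next use of Q: never. Cache: [H Q]
  9. access L: MISS, evict Q (next use: never). Cache: [H L]
  10. access H: HIT. Next use of H: step 11. Cache: [H L]
  11. access H: HIT. Next use of H: step 12. Cache: [H L]
  12. access H: HIT. Next use of H: step 13. Cache: [H L]
  13. access H: HIT. Next use of H: step 14. Cache: [H L]
  14. access H: HIT. Next use of H: step 15. Cache: [H L]
  15. access H: HIT. Next use of H: step 16. Cache: [H L]
  16. access H: HIT. Next use of H: step 17. Cache: [H L]
  17. access H: HIT. Next use of H: step 18. Cache: [H L]
  18. access H: HIT. Next use of H: never. Cache: [H L]
Total: 13 hits, 5 misses, 3 evictions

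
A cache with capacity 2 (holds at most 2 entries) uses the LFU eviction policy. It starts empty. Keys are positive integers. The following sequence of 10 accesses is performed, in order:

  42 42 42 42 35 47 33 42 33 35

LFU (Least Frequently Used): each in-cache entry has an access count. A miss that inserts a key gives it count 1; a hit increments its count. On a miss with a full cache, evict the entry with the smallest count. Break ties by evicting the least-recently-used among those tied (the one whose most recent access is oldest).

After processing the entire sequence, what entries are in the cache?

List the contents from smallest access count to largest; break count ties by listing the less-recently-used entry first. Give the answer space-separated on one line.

LFU simulation (capacity=2):
  1. access 42: MISS. Cache: [42(c=1)]
  2. access 42: HIT, count now 2. Cache: [42(c=2)]
  3. access 42: HIT, count now 3. Cache: [42(c=3)]
  4. access 42: HIT, count now 4. Cache: [42(c=4)]
  5. access 35: MISS. Cache: [35(c=1) 42(c=4)]
  6. access 47: MISS, evict 35(c=1). Cache: [47(c=1) 42(c=4)]
  7. access 33: MISS, evict 47(c=1). Cache: [33(c=1) 42(c=4)]
  8. access 42: HIT, count now 5. Cache: [33(c=1) 42(c=5)]
  9. access 33: HIT, count now 2. Cache: [33(c=2) 42(c=5)]
  10. access 35: MISS, evict 33(c=2). Cache: [35(c=1) 42(c=5)]
Total: 5 hits, 5 misses, 3 evictions

Answer: 35 42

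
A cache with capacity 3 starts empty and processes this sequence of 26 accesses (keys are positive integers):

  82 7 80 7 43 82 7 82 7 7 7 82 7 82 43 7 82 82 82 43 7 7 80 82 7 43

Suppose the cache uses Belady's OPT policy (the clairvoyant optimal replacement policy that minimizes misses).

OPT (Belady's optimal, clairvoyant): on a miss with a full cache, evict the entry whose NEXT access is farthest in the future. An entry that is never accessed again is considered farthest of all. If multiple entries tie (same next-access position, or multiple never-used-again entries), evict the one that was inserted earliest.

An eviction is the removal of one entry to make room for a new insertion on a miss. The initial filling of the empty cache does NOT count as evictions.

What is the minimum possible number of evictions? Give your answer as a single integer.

Answer: 3

Derivation:
OPT (Belady) simulation (capacity=3):
  1. access 82: MISS. Cache: [82]
  2. access 7: MISS. Cache: [82 7]
  3. access 80: MISS. Cache: [82 7 80]
  4. access 7: HIT. Next use of 7: step 7. Cache: [82 7 80]
  5. access 43: MISS, evict 80 (next use: step 23). Cache: [82 7 43]
  6. access 82: HIT. Next use of 82: step 8. Cache: [82 7 43]
  7. access 7: HIT. Next use of 7: step 9. Cache: [82 7 43]
  8. access 82: HIT. Next use of 82: step 12. Cache: [82 7 43]
  9. access 7: HIT. Next use of 7: step 10. Cache: [82 7 43]
  10. access 7: HIT. Next use of 7: step 11. Cache: [82 7 43]
  11. access 7: HIT. Next use of 7: step 13. Cache: [82 7 43]
  12. access 82: HIT. Next use of 82: step 14. Cache: [82 7 43]
  13. access 7: HIT. Next use of 7: step 16. Cache: [82 7 43]
  14. access 82: HIT. Next use of 82: step 17. Cache: [82 7 43]
  15. access 43: HIT. Next use of 43: step 20. Cache: [82 7 43]
  16. access 7: HIT. Next use of 7: step 21. Cache: [82 7 43]
  17. access 82: HIT. Next use of 82: step 18. Cache: [82 7 43]
  18. access 82: HIT. Next use of 82: step 19. Cache: [82 7 43]
  19. access 82: HIT. Next use of 82: step 24. Cache: [82 7 43]
  20. access 43: HIT. Next use of 43: step 26. Cache: [82 7 43]
  21. access 7: HIT. Next use of 7: step 22. Cache: [82 7 43]
  22. access 7: HIT. Next use of 7: step 25. Cache: [82 7 43]
  23. access 80: MISS, evict 43 (next use: step 26). Cache: [82 7 80]
  24. access 82: HIT. Next use of 82: never. Cache: [82 7 80]
  25. access 7: HIT. Next use of 7: never. Cache: [82 7 80]
  26. access 43: MISS, evict 82 (next use: never). Cache: [7 80 43]
Total: 20 hits, 6 misses, 3 evictions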